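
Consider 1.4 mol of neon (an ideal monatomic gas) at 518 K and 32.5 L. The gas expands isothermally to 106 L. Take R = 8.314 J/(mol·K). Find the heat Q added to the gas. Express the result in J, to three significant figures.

Isothermal ⇒ ΔU = 0, so Q = W = nRT ln(V₂/V₁).
Q = (1.4)(8.314)(518) ln(106/32.5) = 6029 × 1.182 = 7128 J.

Q ≈ 7130 J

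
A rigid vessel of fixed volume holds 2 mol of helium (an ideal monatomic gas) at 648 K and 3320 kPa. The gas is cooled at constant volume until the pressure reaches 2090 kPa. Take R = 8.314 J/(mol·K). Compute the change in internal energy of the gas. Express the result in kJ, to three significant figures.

ΔU ≈ -5.99 kJ

Constant volume ⇒ W = 0, so Q = ΔU = nCᵥΔT with Cᵥ = 3R/2 = 12.47 J/(mol·K).
At constant V, T₂/T₁ = P₂/P₁ ⇒ ΔT = T₁(P₂/P₁ − 1) = 648·(2090/3320 − 1) = -240.1 K.
ΔU = (2)(12.47)(-240.1) = -5988 J.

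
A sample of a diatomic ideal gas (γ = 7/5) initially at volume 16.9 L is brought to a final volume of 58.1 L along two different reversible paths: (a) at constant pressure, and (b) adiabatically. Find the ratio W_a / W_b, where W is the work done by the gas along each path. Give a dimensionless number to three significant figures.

W_a / W_b ≈ 2.50

Path (a) isobaric: W = P₁(V₂ − V₁) → W_a/(P₁V₁) = 2.438.
Path (b) adiabatic: W = P₁V₁(1 − (V₁/V₂)^(γ−1))/(γ−1) → W_b/(P₁V₁) = 0.9745.
W_a / W_b = 2.438 / 0.9745 = 2.502.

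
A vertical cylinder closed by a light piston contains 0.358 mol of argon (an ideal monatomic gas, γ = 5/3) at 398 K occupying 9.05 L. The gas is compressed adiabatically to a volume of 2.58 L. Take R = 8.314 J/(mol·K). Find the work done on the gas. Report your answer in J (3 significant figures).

W ≈ 2330 J

Adiabatic: TV^(γ−1) = const with γ = 5/3.
T₂ = T₁ (V₁/V₂)^(γ−1) = 398 × (9.05/2.58)^0.667 = 398 × 2.309 = 918.8 K.
W_by = nCᵥ(T₁ − T₂) = (0.358)(12.47)(398 − 918.8) = -2325 J.
Work on gas = −W_by = 2325 J.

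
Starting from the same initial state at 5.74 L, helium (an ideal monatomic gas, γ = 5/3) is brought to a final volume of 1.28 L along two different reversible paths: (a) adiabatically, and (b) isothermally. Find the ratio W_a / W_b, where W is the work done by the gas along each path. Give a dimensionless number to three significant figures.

Path (a) adiabatic: W = P₁V₁(1 − (V₁/V₂)^(γ−1))/(γ−1) → W_a/(P₁V₁) = -2.579.
Path (b) isothermal: W = P₁V₁ ln(V₂/V₁) → W_b/(P₁V₁) = -1.501.
W_a / W_b = -2.579 / -1.501 = 1.719.

W_a / W_b ≈ 1.72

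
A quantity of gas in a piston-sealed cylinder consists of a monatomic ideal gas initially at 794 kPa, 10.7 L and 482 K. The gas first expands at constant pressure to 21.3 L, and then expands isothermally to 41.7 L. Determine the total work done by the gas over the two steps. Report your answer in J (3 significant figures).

W_total ≈ 19800 J

Step 1 (isobaric): W = PΔV = (794 kPa)(21.3 − 10.7 L) = 8416 J.
After step 1: P = 794 kPa, V = 21.3 L, T = 959.5 K.
Step 2 (isothermal): W = P₁V₁ ln(V₂/V₁) = (16912) ln(41.7/21.3) = 11362 J.
W_total = 8416 + 11362 = 19778 J.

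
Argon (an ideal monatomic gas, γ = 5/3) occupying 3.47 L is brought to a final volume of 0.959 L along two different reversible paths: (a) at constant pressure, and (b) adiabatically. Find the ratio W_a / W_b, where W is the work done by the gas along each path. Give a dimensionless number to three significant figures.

W_a / W_b ≈ 0.356

Path (a) isobaric: W = P₁(V₂ − V₁) → W_a/(P₁V₁) = -0.7236.
Path (b) adiabatic: W = P₁V₁(1 − (V₁/V₂)^(γ−1))/(γ−1) → W_b/(P₁V₁) = -2.035.
W_a / W_b = -0.7236 / -2.035 = 0.3555.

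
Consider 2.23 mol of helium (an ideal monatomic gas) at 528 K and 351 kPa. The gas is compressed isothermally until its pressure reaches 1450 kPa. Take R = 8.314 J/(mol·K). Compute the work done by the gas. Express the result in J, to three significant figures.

W ≈ -13900 J

Isothermal process: W = nRT ln(V₂/V₁) = nRT ln(P₁/P₂).
W = (2.23)(8.314)(528) × ln(351/1450)
  = 9789 × ln(0.2421) = 9789 × -1.419
W_by_gas = -13886 J.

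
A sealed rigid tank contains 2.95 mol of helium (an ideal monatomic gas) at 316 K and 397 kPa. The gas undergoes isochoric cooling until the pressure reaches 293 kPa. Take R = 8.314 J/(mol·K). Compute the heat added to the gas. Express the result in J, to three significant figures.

Q ≈ -3050 J

Constant volume ⇒ W = 0, so Q = ΔU = nCᵥΔT with Cᵥ = 3R/2 = 12.47 J/(mol·K).
At constant V, T₂/T₁ = P₂/P₁ ⇒ ΔT = T₁(P₂/P₁ − 1) = 316·(293/397 − 1) = -82.78 K.
ΔU = (2.95)(12.47)(-82.78) = -3045 J.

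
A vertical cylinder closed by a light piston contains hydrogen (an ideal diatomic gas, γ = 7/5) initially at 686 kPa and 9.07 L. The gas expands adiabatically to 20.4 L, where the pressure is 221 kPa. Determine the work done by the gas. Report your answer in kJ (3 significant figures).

Adiabatic: W = (P₁V₁ − P₂V₂)/(γ − 1) with γ = 7/5.
P₁V₁ = 6222 J, P₂V₂ = 4508 J.
W = (6222 − 4508) / 0.4 = 4284 J.

W ≈ 4.28 kJ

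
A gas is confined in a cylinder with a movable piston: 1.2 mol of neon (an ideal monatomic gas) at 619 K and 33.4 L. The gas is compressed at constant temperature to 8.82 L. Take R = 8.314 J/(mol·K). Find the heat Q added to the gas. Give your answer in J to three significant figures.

Q ≈ -8220 J

Isothermal ⇒ ΔU = 0, so Q = W = nRT ln(V₂/V₁).
Q = (1.2)(8.314)(619) ln(8.82/33.4) = 6176 × -1.332 = -8223 J.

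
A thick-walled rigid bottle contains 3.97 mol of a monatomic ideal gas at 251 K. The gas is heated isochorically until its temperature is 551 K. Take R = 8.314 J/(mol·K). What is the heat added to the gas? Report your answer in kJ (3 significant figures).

Constant volume ⇒ W = 0, so Q = ΔU = nCᵥΔT with Cᵥ = 3R/2 = 12.47 J/(mol·K).
ΔU = (3.97)(12.47)(551 − 251) = 14853 J.

Q ≈ 14.9 kJ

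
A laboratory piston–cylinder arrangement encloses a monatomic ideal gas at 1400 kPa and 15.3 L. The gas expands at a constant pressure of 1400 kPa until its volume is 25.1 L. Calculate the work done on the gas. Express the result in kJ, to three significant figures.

W ≈ -13.7 kJ

Isobaric: W = P ΔV.
W = (1400 kPa)(25.1 − 15.3 L) = (1400)(9.8) = 13720 J.
Work on gas = −W_by = -13720 J.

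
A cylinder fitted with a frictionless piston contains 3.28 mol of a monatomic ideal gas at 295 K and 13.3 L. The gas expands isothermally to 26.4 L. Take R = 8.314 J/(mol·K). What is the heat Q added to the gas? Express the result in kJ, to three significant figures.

Q ≈ 5.52 kJ

Isothermal ⇒ ΔU = 0, so Q = W = nRT ln(V₂/V₁).
Q = (3.28)(8.314)(295) ln(26.4/13.3) = 8045 × 0.6856 = 5515 J.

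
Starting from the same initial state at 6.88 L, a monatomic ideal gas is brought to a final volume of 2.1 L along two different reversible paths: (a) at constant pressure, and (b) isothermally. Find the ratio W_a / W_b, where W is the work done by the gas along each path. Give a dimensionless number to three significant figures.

W_a / W_b ≈ 0.585

Path (a) isobaric: W = P₁(V₂ − V₁) → W_a/(P₁V₁) = -0.6948.
Path (b) isothermal: W = P₁V₁ ln(V₂/V₁) → W_b/(P₁V₁) = -1.187.
W_a / W_b = -0.6948 / -1.187 = 0.5855.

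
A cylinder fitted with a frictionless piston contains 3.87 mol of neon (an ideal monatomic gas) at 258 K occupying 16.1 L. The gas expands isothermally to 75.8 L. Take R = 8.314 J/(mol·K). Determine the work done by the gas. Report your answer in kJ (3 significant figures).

Isothermal: W = nRT ln(V₂/V₁).
W = (3.87)(8.314)(258) × ln(75.8/16.1)
  = 8301 × 1.549
W_by_gas = 12861 J.

W ≈ 12.9 kJ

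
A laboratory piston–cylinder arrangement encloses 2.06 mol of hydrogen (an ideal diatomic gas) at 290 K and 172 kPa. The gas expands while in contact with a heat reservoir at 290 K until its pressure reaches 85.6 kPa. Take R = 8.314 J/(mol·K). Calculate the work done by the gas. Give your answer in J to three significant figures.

W ≈ 3470 J

Isothermal process: W = nRT ln(V₂/V₁) = nRT ln(P₁/P₂).
W = (2.06)(8.314)(290) × ln(172/85.6)
  = 4967 × ln(2.009) = 4967 × 0.6978
W_by_gas = 3466 J.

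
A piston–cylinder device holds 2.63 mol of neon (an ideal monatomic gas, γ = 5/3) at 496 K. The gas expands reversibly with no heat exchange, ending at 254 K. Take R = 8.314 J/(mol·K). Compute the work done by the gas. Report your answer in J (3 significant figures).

W ≈ 7940 J

Adiabatic ⇒ Q = 0, so W_by = −ΔU = nCᵥ(T₁ − T₂).
Cᵥ = 3R/2 = 12.47 J/(mol·K).
W = (2.63)(12.47)(496 − 254) = 7937 J.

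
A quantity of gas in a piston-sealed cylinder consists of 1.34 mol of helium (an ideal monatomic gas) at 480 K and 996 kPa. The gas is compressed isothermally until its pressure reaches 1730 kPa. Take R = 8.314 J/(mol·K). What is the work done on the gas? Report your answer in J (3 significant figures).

W ≈ 2950 J

Isothermal process: W = nRT ln(V₂/V₁) = nRT ln(P₁/P₂).
W = (1.34)(8.314)(480) × ln(996/1730)
  = 5348 × ln(0.5757) = 5348 × -0.5521
W_by_gas = -2953 J; work on gas = −W_by = 2953 J.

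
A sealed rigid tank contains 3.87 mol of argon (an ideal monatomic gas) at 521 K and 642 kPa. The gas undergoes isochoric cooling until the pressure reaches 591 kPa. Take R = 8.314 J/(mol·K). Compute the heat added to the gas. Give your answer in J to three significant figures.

Constant volume ⇒ W = 0, so Q = ΔU = nCᵥΔT with Cᵥ = 3R/2 = 12.47 J/(mol·K).
At constant V, T₂/T₁ = P₂/P₁ ⇒ ΔT = T₁(P₂/P₁ − 1) = 521·(591/642 − 1) = -41.39 K.
ΔU = (3.87)(12.47)(-41.39) = -1997 J.

Q ≈ -2000 J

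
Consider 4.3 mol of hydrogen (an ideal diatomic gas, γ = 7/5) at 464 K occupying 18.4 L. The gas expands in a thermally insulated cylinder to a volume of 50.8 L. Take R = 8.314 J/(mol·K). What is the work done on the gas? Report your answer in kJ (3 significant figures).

Adiabatic: TV^(γ−1) = const with γ = 7/5.
T₂ = T₁ (V₁/V₂)^(γ−1) = 464 × (18.4/50.8)^0.4 = 464 × 0.6662 = 309.1 K.
W_by = nCᵥ(T₁ − T₂) = (4.3)(20.79)(464 − 309.1) = 13844 J.
Work on gas = −W_by = -13844 J.

W ≈ -13.8 kJ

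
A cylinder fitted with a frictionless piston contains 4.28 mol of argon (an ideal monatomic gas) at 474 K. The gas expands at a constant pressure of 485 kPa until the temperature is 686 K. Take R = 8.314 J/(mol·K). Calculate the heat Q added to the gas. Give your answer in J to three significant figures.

Isobaric: W = nRΔT = (4.28)(8.314)(212) = 7544 J.
ΔU = nCᵥΔT with Cᵥ = 3R/2: ΔU = (4.28)(12.47)(212) = 11316 J.
Q = ΔU + W = 11316 + 7544 = 18859 J.

Q ≈ 18900 J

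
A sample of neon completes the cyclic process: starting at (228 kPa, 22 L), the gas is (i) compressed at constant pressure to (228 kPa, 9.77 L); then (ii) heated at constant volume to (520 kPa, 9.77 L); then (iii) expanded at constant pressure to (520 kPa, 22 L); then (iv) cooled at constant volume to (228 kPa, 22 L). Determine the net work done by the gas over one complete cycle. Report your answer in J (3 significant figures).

Constant-volume legs do no work.
W(i) = (228)(9.77 − 22) = -2788 J; W(iii) = (520)(22 − 9.77) = 6360 J.
W_net = -2788 + 6360 = 3571 J (the clockwise enclosed area).

W_net ≈ 3570 J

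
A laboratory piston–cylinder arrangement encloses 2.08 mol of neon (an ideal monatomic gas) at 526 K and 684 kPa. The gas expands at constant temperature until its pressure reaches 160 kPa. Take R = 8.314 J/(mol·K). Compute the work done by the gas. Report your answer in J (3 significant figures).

Isothermal process: W = nRT ln(V₂/V₁) = nRT ln(P₁/P₂).
W = (2.08)(8.314)(526) × ln(684/160)
  = 9096 × ln(4.275) = 9096 × 1.453
W_by_gas = 13215 J.

W ≈ 13200 J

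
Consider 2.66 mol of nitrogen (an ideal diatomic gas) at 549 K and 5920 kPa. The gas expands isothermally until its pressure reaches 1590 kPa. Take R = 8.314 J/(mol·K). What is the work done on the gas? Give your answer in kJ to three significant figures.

Isothermal process: W = nRT ln(V₂/V₁) = nRT ln(P₁/P₂).
W = (2.66)(8.314)(549) × ln(5920/1590)
  = 12141 × ln(3.723) = 12141 × 1.315
W_by_gas = 15961 J; work on gas = −W_by = -15961 J.

W ≈ -16.0 kJ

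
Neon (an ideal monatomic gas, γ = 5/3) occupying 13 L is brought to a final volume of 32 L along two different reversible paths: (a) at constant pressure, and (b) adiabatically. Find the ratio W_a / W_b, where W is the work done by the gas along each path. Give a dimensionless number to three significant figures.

W_a / W_b ≈ 2.16

Path (a) isobaric: W = P₁(V₂ − V₁) → W_a/(P₁V₁) = 1.462.
Path (b) adiabatic: W = P₁V₁(1 − (V₁/V₂)^(γ−1))/(γ−1) → W_b/(P₁V₁) = 0.6772.
W_a / W_b = 1.462 / 0.6772 = 2.158.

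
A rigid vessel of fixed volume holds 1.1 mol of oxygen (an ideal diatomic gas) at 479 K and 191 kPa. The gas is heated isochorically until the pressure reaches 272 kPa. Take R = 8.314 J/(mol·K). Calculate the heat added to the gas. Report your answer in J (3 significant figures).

Constant volume ⇒ W = 0, so Q = ΔU = nCᵥΔT with Cᵥ = 5R/2 = 20.79 J/(mol·K).
At constant V, T₂/T₁ = P₂/P₁ ⇒ ΔT = T₁(P₂/P₁ − 1) = 479·(272/191 − 1) = 203.1 K.
ΔU = (1.1)(20.79)(203.1) = 4644 J.

Q ≈ 4640 J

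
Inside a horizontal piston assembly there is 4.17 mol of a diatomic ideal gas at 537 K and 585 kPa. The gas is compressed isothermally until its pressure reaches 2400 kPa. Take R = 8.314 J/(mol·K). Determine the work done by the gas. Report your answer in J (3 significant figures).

Isothermal process: W = nRT ln(V₂/V₁) = nRT ln(P₁/P₂).
W = (4.17)(8.314)(537) × ln(585/2400)
  = 18617 × ln(0.2437) = 18617 × -1.412
W_by_gas = -26281 J.

W ≈ -26300 J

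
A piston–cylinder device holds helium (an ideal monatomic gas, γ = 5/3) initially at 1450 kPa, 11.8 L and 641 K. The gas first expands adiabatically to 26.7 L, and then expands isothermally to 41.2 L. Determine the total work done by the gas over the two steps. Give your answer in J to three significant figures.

W_total ≈ 15100 J

Step 1 (adiabatic): W = (P₁V₁ − P₂V₂)/(γ−1) = (17110 − 9927)/0.667 = 10774 J.
After step 1: P = 371.8 kPa, V = 26.7 L, T = 371.9 K.
Step 2 (isothermal): W = P₁V₁ ln(V₂/V₁) = (9927) ln(41.2/26.7) = 4306 J.
W_total = 10774 + 4306 = 15080 J.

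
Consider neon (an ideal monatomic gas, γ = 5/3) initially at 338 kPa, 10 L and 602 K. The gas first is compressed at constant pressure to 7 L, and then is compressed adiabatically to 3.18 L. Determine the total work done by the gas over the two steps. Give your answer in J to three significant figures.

Step 1 (isobaric): W = PΔV = (338 kPa)(7 − 10 L) = -1014 J.
After step 1: P = 338 kPa, V = 7 L, T = 421.4 K.
Step 2 (adiabatic): W = (P₁V₁ − P₂V₂)/(γ−1) = (2366 − 4004)/0.667 = -2457 J.
W_total = -1014 − 2457 = -3471 J.

W_total ≈ -3470 J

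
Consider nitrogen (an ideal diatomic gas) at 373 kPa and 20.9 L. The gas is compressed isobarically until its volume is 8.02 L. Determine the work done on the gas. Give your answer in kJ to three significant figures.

W ≈ 4.80 kJ

Isobaric: W = P ΔV.
W = (373 kPa)(8.02 − 20.9 L) = (373)(-12.88) = -4804 J.
Work on gas = −W_by = 4804 J.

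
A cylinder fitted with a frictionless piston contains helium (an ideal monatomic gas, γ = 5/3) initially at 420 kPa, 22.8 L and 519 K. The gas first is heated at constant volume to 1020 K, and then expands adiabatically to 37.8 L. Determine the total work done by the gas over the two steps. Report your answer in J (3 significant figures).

Step 1 (isochoric): W = 0 (constant volume).
After step 1: P = 825.4 kPa (V unchanged).
Step 2 (adiabatic): W = (P₁V₁ − P₂V₂)/(γ−1) = (18820 − 13435)/0.667 = 8077 J.
W_total = 0 + 8077 = 8077 J.

W_total ≈ 8080 J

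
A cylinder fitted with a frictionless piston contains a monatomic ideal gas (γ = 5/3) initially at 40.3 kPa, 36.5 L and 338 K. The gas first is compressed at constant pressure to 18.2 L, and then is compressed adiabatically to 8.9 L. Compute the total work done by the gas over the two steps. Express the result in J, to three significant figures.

Step 1 (isobaric): W = PΔV = (40.3 kPa)(18.2 − 36.5 L) = -737.5 J.
After step 1: P = 40.3 kPa, V = 18.2 L, T = 168.5 K.
Step 2 (adiabatic): W = (P₁V₁ − P₂V₂)/(γ−1) = (733.5 − 1182)/0.667 = -672.3 J.
W_total = -737.5 − 672.3 = -1410 J.

W_total ≈ -1410 J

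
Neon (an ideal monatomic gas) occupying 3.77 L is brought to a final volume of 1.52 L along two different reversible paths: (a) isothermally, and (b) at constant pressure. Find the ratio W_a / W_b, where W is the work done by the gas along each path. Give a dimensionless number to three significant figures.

W_a / W_b ≈ 1.52

Path (a) isothermal: W = P₁V₁ ln(V₂/V₁) → W_a/(P₁V₁) = -0.9084.
Path (b) isobaric: W = P₁(V₂ − V₁) → W_b/(P₁V₁) = -0.5968.
W_a / W_b = -0.9084 / -0.5968 = 1.522.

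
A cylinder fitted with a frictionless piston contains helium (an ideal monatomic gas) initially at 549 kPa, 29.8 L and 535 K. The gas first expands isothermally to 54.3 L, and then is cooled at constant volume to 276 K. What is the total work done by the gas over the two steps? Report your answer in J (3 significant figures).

Step 1 (isothermal): W = P₁V₁ ln(V₂/V₁) = (16360) ln(54.3/29.8) = 9816 J.
Step 2 (isochoric): W = 0 (constant volume).
W_total = 9816 + 0 = 9816 J.

W_total ≈ 9820 J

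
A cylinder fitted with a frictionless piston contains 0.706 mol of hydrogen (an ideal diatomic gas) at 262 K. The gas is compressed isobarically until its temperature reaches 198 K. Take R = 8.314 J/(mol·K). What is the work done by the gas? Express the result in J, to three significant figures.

Isobaric: W = P ΔV = nR ΔT.
W = (0.706)(8.314)(198 − 262) = -375.7 J.

W ≈ -376 J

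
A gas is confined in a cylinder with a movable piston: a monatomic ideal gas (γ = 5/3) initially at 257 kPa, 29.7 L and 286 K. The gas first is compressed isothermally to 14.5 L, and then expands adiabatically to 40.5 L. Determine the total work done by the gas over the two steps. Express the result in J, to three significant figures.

Step 1 (isothermal): W = P₁V₁ ln(V₂/V₁) = (7633) ln(14.5/29.7) = -5473 J.
After step 1: P = 526.4 kPa, V = 14.5 L, T = 286 K.
Step 2 (adiabatic): W = (P₁V₁ − P₂V₂)/(γ−1) = (7633 − 3849)/0.667 = 5677 J.
W_total = -5473 + 5677 = 203.7 J.

W_total ≈ 204 J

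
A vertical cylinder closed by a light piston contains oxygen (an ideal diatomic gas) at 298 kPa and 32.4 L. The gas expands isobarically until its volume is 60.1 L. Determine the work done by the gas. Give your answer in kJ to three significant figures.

W ≈ 8.25 kJ

Isobaric: W = P ΔV.
W = (298 kPa)(60.1 − 32.4 L) = (298)(27.7) = 8255 J.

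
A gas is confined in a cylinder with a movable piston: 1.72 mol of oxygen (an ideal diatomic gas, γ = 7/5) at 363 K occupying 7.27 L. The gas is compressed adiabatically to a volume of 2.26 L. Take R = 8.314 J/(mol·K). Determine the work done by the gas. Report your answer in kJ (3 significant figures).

W ≈ -7.73 kJ

Adiabatic: TV^(γ−1) = const with γ = 7/5.
T₂ = T₁ (V₁/V₂)^(γ−1) = 363 × (7.27/2.26)^0.4 = 363 × 1.596 = 579.3 K.
W_by = nCᵥ(T₁ − T₂) = (1.72)(20.79)(363 − 579.3) = -7732 J.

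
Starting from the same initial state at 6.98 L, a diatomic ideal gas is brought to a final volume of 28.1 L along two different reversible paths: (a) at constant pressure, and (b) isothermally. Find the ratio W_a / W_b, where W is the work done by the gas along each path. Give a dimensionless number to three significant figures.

W_a / W_b ≈ 2.17

Path (a) isobaric: W = P₁(V₂ − V₁) → W_a/(P₁V₁) = 3.026.
Path (b) isothermal: W = P₁V₁ ln(V₂/V₁) → W_b/(P₁V₁) = 1.393.
W_a / W_b = 3.026 / 1.393 = 2.173.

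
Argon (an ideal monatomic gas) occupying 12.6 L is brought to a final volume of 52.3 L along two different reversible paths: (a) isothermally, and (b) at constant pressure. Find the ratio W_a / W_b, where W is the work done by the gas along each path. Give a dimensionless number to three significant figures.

W_a / W_b ≈ 0.452

Path (a) isothermal: W = P₁V₁ ln(V₂/V₁) → W_a/(P₁V₁) = 1.423.
Path (b) isobaric: W = P₁(V₂ − V₁) → W_b/(P₁V₁) = 3.151.
W_a / W_b = 1.423 / 3.151 = 0.4517.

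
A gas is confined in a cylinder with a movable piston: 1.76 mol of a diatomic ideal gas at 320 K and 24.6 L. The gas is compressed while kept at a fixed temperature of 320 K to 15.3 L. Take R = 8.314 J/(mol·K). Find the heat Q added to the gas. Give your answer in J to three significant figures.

Isothermal ⇒ ΔU = 0, so Q = W = nRT ln(V₂/V₁).
Q = (1.76)(8.314)(320) ln(15.3/24.6) = 4682 × -0.4749 = -2224 J.

Q ≈ -2220 J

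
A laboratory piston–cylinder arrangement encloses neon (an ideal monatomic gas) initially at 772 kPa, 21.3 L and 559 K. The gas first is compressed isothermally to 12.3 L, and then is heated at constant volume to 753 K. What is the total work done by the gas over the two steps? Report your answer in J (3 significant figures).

W_total ≈ -9030 J

Step 1 (isothermal): W = P₁V₁ ln(V₂/V₁) = (16444) ln(12.3/21.3) = -9029 J.
Step 2 (isochoric): W = 0 (constant volume).
W_total = -9029 + 0 = -9029 J.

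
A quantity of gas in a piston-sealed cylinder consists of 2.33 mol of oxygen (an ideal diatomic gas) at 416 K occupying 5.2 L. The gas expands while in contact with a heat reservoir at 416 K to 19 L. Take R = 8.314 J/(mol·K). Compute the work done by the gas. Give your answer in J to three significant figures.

Isothermal: W = nRT ln(V₂/V₁).
W = (2.33)(8.314)(416) × ln(19/5.2)
  = 8059 × 1.296
W_by_gas = 10442 J.

W ≈ 10400 J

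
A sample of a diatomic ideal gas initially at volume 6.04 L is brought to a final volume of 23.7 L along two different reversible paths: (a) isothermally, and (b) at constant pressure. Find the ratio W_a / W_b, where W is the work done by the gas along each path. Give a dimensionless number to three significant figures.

Path (a) isothermal: W = P₁V₁ ln(V₂/V₁) → W_a/(P₁V₁) = 1.367.
Path (b) isobaric: W = P₁(V₂ − V₁) → W_b/(P₁V₁) = 2.924.
W_a / W_b = 1.367 / 2.924 = 0.4676.

W_a / W_b ≈ 0.468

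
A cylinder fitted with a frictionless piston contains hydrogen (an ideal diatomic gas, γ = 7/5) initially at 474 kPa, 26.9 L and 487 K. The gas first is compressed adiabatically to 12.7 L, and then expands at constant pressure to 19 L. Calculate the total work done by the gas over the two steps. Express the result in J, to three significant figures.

W_total ≈ -2620 J

Step 1 (adiabatic): W = (P₁V₁ − P₂V₂)/(γ−1) = (12751 − 17215)/0.4 = -11161 J.
After step 1: P = 1356 kPa, V = 12.7 L, T = 657.5 K.
Step 2 (isobaric): W = PΔV = (1356 kPa)(19 − 12.7 L) = 8540 J.
W_total = -11161 + 8540 = -2622 J.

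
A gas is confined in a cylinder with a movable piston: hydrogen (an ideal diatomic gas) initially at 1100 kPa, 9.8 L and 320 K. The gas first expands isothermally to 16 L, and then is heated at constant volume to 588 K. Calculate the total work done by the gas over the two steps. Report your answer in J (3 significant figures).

Step 1 (isothermal): W = P₁V₁ ln(V₂/V₁) = (10780) ln(16/9.8) = 5284 J.
Step 2 (isochoric): W = 0 (constant volume).
W_total = 5284 + 0 = 5284 J.

W_total ≈ 5280 J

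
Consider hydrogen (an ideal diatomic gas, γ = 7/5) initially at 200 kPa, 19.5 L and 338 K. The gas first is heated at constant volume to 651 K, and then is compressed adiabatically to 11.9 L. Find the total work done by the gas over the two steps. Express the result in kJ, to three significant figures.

W_total ≈ -4.10 kJ

Step 1 (isochoric): W = 0 (constant volume).
After step 1: P = 385.2 kPa (V unchanged).
Step 2 (adiabatic): W = (P₁V₁ − P₂V₂)/(γ−1) = (7512 − 9152)/0.4 = -4102 J.
W_total = 0 − 4102 = -4102 J.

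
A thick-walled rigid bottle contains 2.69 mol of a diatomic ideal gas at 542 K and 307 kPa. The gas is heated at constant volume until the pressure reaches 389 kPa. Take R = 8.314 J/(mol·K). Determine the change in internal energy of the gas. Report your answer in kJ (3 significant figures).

ΔU ≈ 8.09 kJ

Constant volume ⇒ W = 0, so Q = ΔU = nCᵥΔT with Cᵥ = 5R/2 = 20.79 J/(mol·K).
At constant V, T₂/T₁ = P₂/P₁ ⇒ ΔT = T₁(P₂/P₁ − 1) = 542·(389/307 − 1) = 144.8 K.
ΔU = (2.69)(20.79)(144.8) = 8094 J.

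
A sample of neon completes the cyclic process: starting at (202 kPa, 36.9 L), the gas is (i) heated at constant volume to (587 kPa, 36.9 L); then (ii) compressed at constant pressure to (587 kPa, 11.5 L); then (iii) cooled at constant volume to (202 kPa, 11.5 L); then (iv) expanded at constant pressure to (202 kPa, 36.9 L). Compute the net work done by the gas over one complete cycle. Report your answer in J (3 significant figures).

Constant-volume legs do no work.
W(ii) = (587)(11.5 − 36.9) = -14910 J; W(iv) = (202)(36.9 − 11.5) = 5131 J.
W_net = -14910 + 5131 = -9779 J (the counter-clockwise enclosed area).

W_net ≈ -9780 J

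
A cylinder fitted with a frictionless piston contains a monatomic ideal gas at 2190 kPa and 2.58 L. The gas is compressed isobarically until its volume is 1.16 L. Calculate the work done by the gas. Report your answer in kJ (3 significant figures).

W ≈ -3.11 kJ

Isobaric: W = P ΔV.
W = (2190 kPa)(1.16 − 2.58 L) = (2190)(-1.42) = -3110 J.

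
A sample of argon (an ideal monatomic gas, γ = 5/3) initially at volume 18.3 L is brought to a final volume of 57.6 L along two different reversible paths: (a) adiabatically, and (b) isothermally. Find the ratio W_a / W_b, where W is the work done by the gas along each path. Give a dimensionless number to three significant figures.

Path (a) adiabatic: W = P₁V₁(1 − (V₁/V₂)^(γ−1))/(γ−1) → W_a/(P₁V₁) = 0.8016.
Path (b) isothermal: W = P₁V₁ ln(V₂/V₁) → W_b/(P₁V₁) = 1.147.
W_a / W_b = 0.8016 / 1.147 = 0.6991.

W_a / W_b ≈ 0.699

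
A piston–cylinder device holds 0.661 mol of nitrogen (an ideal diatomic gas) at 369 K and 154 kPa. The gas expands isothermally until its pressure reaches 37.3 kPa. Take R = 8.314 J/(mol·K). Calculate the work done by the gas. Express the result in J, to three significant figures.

W ≈ 2880 J

Isothermal process: W = nRT ln(V₂/V₁) = nRT ln(P₁/P₂).
W = (0.661)(8.314)(369) × ln(154/37.3)
  = 2028 × ln(4.129) = 2028 × 1.418
W_by_gas = 2875 J.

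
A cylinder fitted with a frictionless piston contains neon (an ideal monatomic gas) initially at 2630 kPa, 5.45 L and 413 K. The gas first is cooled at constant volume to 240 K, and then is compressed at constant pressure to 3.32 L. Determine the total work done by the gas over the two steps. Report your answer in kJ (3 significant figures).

W_total ≈ -3.26 kJ

Step 1 (isochoric): W = 0 (constant volume).
After step 1: P = 1528 kPa (V unchanged).
Step 2 (isobaric): W = PΔV = (1528 kPa)(3.32 − 5.45 L) = -3255 J.
W_total = 0 − 3255 = -3255 J.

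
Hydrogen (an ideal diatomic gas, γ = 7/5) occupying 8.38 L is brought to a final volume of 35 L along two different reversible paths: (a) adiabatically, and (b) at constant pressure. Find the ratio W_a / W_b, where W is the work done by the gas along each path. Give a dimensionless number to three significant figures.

W_a / W_b ≈ 0.343

Path (a) adiabatic: W = P₁V₁(1 − (V₁/V₂)^(γ−1))/(γ−1) → W_a/(P₁V₁) = 1.089.
Path (b) isobaric: W = P₁(V₂ − V₁) → W_b/(P₁V₁) = 3.177.
W_a / W_b = 1.089 / 3.177 = 0.3427.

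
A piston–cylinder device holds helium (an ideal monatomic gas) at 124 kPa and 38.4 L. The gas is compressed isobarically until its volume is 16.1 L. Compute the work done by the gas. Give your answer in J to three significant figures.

Isobaric: W = P ΔV.
W = (124 kPa)(16.1 − 38.4 L) = (124)(-22.3) = -2765 J.

W ≈ -2770 J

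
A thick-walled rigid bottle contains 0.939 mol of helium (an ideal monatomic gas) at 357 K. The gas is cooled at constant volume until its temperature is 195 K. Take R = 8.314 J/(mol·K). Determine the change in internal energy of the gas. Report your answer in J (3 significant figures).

Constant volume ⇒ W = 0, so Q = ΔU = nCᵥΔT with Cᵥ = 3R/2 = 12.47 J/(mol·K).
ΔU = (0.939)(12.47)(195 − 357) = -1897 J.

ΔU ≈ -1900 J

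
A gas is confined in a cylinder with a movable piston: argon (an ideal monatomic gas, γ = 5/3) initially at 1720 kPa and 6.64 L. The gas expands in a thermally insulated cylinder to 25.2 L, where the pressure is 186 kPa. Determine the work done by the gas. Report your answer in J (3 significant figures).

Adiabatic: W = (P₁V₁ − P₂V₂)/(γ − 1) with γ = 5/3.
P₁V₁ = 11421 J, P₂V₂ = 4687 J.
W = (11421 − 4687) / 0.6667 = 10100 J.

W ≈ 10100 J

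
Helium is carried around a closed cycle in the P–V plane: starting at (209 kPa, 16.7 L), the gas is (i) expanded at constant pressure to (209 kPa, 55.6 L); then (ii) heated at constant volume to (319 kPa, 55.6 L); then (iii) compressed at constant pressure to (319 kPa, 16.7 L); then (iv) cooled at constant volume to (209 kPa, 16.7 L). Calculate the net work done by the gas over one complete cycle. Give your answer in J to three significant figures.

Constant-volume legs do no work.
W(i) = (209)(55.6 − 16.7) = 8130 J; W(iii) = (319)(16.7 − 55.6) = -12409 J.
W_net = 8130 − 12409 = -4279 J (the counter-clockwise enclosed area).

W_net ≈ -4280 J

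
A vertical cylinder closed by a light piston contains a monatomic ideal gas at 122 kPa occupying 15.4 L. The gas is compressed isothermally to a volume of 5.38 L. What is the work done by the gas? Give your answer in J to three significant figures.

Isothermal: W = nRT ln(V₂/V₁) = P₁V₁ ln(V₂/V₁).
P₁V₁ = (122 kPa)(15.4 L) = 1879 J.
W = 1879 × ln(5.38/15.4) = 1879 × -1.052
W_by_gas = -1976 J.

W ≈ -1980 J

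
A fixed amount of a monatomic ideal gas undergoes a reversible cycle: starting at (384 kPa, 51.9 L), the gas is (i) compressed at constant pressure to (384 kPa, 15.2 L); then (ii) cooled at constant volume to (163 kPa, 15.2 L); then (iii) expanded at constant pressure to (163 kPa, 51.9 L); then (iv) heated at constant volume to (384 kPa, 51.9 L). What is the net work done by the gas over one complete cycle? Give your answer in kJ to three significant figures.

Constant-volume legs do no work.
W(i) = (384)(15.2 − 51.9) = -14093 J; W(iii) = (163)(51.9 − 15.2) = 5982 J.
W_net = -14093 + 5982 = -8111 J (the counter-clockwise enclosed area).

W_net ≈ -8.11 kJ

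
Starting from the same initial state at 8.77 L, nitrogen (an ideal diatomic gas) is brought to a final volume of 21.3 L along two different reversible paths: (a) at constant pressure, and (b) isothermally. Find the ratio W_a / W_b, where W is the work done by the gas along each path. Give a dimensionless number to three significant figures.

Path (a) isobaric: W = P₁(V₂ − V₁) → W_a/(P₁V₁) = 1.429.
Path (b) isothermal: W = P₁V₁ ln(V₂/V₁) → W_b/(P₁V₁) = 0.8874.
W_a / W_b = 1.429 / 0.8874 = 1.61.

W_a / W_b ≈ 1.61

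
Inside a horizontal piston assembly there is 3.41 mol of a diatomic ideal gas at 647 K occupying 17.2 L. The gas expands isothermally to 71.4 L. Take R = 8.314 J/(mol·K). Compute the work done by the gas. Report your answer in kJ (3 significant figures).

W ≈ 26.1 kJ

Isothermal: W = nRT ln(V₂/V₁).
W = (3.41)(8.314)(647) × ln(71.4/17.2)
  = 18343 × 1.423
W_by_gas = 26109 J.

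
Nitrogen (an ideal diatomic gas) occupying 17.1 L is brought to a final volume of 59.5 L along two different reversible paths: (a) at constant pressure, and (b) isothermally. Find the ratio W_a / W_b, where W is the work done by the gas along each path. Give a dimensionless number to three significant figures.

Path (a) isobaric: W = P₁(V₂ − V₁) → W_a/(P₁V₁) = 2.48.
Path (b) isothermal: W = P₁V₁ ln(V₂/V₁) → W_b/(P₁V₁) = 1.247.
W_a / W_b = 2.48 / 1.247 = 1.989.

W_a / W_b ≈ 1.99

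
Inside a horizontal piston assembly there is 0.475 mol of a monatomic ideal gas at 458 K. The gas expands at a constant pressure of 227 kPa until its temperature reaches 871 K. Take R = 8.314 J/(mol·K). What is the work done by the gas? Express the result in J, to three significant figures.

Isobaric: W = P ΔV = nR ΔT.
W = (0.475)(8.314)(871 − 458) = 1631 J.

W ≈ 1630 J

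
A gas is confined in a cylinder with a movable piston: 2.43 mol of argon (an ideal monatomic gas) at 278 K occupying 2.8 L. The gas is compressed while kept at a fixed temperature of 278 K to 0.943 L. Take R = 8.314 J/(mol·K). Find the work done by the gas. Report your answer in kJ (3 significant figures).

W ≈ -6.11 kJ

Isothermal: W = nRT ln(V₂/V₁).
W = (2.43)(8.314)(278) × ln(0.943/2.8)
  = 5616 × -1.088
W_by_gas = -6112 J.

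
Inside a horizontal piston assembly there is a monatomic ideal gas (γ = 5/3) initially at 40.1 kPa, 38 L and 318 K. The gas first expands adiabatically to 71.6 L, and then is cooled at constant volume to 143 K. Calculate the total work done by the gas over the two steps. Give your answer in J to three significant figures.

Step 1 (adiabatic): W = (P₁V₁ − P₂V₂)/(γ−1) = (1524 − 998.9)/0.667 = 787.4 J.
Step 2 (isochoric): W = 0 (constant volume).
W_total = 787.4 + 0 = 787.4 J.

W_total ≈ 787 J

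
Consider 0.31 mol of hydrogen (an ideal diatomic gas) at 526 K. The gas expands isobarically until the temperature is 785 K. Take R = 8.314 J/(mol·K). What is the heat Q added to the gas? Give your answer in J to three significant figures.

Isobaric: W = nRΔT = (0.31)(8.314)(259) = 667.5 J.
ΔU = nCᵥΔT with Cᵥ = 5R/2: ΔU = (0.31)(20.79)(259) = 1669 J.
Q = ΔU + W = 1669 + 667.5 = 2336 J.

Q ≈ 2340 J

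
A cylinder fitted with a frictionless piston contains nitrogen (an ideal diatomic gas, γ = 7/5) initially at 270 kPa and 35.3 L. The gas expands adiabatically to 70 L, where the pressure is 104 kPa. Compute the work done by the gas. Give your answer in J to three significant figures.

Adiabatic: W = (P₁V₁ − P₂V₂)/(γ − 1) with γ = 7/5.
P₁V₁ = 9531 J, P₂V₂ = 7280 J.
W = (9531 − 7280) / 0.4 = 5628 J.

W ≈ 5630 J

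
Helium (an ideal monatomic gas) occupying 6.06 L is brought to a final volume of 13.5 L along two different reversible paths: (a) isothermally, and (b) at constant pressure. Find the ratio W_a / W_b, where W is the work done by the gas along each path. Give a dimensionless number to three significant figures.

W_a / W_b ≈ 0.652

Path (a) isothermal: W = P₁V₁ ln(V₂/V₁) → W_a/(P₁V₁) = 0.801.
Path (b) isobaric: W = P₁(V₂ − V₁) → W_b/(P₁V₁) = 1.228.
W_a / W_b = 0.801 / 1.228 = 0.6524.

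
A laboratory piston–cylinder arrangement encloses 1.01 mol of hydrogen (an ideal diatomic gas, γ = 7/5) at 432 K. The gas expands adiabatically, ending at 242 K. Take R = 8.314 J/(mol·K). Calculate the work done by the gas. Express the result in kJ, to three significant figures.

W ≈ 3.99 kJ

Adiabatic ⇒ Q = 0, so W_by = −ΔU = nCᵥ(T₁ − T₂).
Cᵥ = 5R/2 = 20.79 J/(mol·K).
W = (1.01)(20.79)(432 − 242) = 3989 J.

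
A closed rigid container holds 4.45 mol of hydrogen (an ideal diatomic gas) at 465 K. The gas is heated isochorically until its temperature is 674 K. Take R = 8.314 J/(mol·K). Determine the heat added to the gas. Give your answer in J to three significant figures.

Constant volume ⇒ W = 0, so Q = ΔU = nCᵥΔT with Cᵥ = 5R/2 = 20.79 J/(mol·K).
ΔU = (4.45)(20.79)(674 − 465) = 19331 J.

Q ≈ 19300 J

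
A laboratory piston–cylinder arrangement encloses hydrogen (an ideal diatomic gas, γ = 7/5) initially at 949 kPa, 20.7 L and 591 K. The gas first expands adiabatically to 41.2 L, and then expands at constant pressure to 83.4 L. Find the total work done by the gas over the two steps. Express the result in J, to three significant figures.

Step 1 (adiabatic): W = (P₁V₁ − P₂V₂)/(γ−1) = (19644 − 14916)/0.4 = 11820 J.
After step 1: P = 362.1 kPa, V = 41.2 L, T = 448.8 K.
Step 2 (isobaric): W = PΔV = (362.1 kPa)(83.4 − 41.2 L) = 15279 J.
W_total = 11820 + 15279 = 27098 J.

W_total ≈ 27100 J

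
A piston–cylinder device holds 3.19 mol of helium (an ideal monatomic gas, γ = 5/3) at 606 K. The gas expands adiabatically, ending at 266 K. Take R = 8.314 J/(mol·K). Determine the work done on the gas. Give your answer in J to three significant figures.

W ≈ -13500 J

Adiabatic ⇒ Q = 0, so W_by = −ΔU = nCᵥ(T₁ − T₂).
Cᵥ = 3R/2 = 12.47 J/(mol·K).
W = (3.19)(12.47)(606 − 266) = 13526 J.
Work on gas = −W_by = -13526 J.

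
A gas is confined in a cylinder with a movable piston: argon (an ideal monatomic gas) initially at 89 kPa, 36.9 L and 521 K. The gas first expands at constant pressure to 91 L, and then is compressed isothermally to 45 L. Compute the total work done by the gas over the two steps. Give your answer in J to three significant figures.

Step 1 (isobaric): W = PΔV = (89 kPa)(91 − 36.9 L) = 4815 J.
After step 1: P = 89 kPa, V = 91 L, T = 1285 K.
Step 2 (isothermal): W = P₁V₁ ln(V₂/V₁) = (8099) ln(45/91) = -5703 J.
W_total = 4815 − 5703 = -888.4 J.

W_total ≈ -888 J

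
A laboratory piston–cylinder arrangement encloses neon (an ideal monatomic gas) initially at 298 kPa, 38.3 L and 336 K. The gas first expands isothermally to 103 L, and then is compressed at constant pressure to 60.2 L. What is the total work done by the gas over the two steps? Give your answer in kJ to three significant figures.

Step 1 (isothermal): W = P₁V₁ ln(V₂/V₁) = (11413) ln(103/38.3) = 11291 J.
After step 1: P = 110.8 kPa, V = 103 L, T = 336 K.
Step 2 (isobaric): W = PΔV = (110.8 kPa)(60.2 − 103 L) = -4743 J.
W_total = 11291 − 4743 = 6548 J.

W_total ≈ 6.55 kJ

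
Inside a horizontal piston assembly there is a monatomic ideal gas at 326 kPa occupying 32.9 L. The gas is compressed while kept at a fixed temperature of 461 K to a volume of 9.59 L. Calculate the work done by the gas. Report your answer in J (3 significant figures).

Isothermal: W = nRT ln(V₂/V₁) = P₁V₁ ln(V₂/V₁).
P₁V₁ = (326 kPa)(32.9 L) = 10725 J.
W = 10725 × ln(9.59/32.9) = 10725 × -1.233
W_by_gas = -13222 J.

W ≈ -13200 J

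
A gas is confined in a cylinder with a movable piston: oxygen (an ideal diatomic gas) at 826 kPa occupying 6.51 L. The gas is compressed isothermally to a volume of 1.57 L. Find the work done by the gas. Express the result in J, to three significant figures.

W ≈ -7650 J

Isothermal: W = nRT ln(V₂/V₁) = P₁V₁ ln(V₂/V₁).
P₁V₁ = (826 kPa)(6.51 L) = 5377 J.
W = 5377 × ln(1.57/6.51) = 5377 × -1.422
W_by_gas = -7648 J.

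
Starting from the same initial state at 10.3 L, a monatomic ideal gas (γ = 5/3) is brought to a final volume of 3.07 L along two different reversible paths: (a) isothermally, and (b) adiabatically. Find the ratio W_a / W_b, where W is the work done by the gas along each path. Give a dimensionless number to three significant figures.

W_a / W_b ≈ 0.650

Path (a) isothermal: W = P₁V₁ ln(V₂/V₁) → W_a/(P₁V₁) = -1.21.
Path (b) adiabatic: W = P₁V₁(1 − (V₁/V₂)^(γ−1))/(γ−1) → W_b/(P₁V₁) = -1.862.
W_a / W_b = -1.21 / -1.862 = 0.6502.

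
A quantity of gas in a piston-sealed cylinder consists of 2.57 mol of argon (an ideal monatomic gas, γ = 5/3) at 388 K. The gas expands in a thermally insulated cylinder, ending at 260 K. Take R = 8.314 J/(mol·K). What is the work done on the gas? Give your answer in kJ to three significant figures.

W ≈ -4.10 kJ

Adiabatic ⇒ Q = 0, so W_by = −ΔU = nCᵥ(T₁ − T₂).
Cᵥ = 3R/2 = 12.47 J/(mol·K).
W = (2.57)(12.47)(388 − 260) = 4102 J.
Work on gas = −W_by = -4102 J.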